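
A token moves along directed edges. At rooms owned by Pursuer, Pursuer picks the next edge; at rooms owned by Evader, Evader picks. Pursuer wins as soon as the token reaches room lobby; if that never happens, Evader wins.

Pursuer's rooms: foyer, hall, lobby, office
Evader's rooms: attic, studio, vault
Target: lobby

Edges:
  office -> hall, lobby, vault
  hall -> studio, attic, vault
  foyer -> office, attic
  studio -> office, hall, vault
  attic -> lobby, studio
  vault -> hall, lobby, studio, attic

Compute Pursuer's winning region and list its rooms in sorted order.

A0 = {lobby}
A1: add {office} — office (Pursuer) has office→lobby.
A2: add {foyer} — foyer (Pursuer) has foyer→office.
A3 = A2; e.g. hall (Pursuer) has no edge into A2. Fixed point.
Pursuer's winning region = {foyer, lobby, office}.

foyer, lobby, office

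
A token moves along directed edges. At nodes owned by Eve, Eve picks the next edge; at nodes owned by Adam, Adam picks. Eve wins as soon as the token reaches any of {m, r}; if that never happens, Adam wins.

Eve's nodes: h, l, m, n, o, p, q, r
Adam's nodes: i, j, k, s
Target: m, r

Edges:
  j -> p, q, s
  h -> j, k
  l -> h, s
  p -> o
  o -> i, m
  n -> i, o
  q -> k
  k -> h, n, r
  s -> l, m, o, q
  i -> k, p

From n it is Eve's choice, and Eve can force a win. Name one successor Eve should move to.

A0 = {m, r}
A1: add {o} — o (Eve) has o→m.
A2: add {n, p} — n (Eve) has n→o; p (Eve) has p→o.
A3 = A2; e.g. h (Eve) has no edge into A2. Fixed point.
From n, successor o is in the attractor (rank 1); the other successor i is not.

o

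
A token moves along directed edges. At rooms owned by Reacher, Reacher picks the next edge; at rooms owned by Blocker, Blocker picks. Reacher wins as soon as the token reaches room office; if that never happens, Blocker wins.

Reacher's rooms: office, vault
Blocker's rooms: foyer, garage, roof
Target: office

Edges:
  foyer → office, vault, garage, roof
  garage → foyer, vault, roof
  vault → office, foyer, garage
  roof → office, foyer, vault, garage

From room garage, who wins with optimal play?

A0 = {office}
A1: add {vault} — vault (Reacher) has vault→office.
A2 = A1; e.g. foyer (Blocker) can still go to garage. Fixed point.
garage never enters the attractor, so Blocker can avoid the target forever.

Blocker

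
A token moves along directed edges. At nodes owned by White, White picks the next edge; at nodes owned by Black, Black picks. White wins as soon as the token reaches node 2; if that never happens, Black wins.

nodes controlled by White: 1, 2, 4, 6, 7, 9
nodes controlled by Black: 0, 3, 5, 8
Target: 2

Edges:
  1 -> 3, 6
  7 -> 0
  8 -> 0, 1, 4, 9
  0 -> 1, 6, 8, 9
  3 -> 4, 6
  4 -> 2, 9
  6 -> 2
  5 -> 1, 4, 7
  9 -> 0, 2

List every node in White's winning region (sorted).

1, 2, 3, 4, 6, 9

A0 = {2}
A1: add {4, 6, 9} — 4 (White) has 4→2; 6 (White) has 6→2; 9 (White) has 9→2.
A2: add {1, 3} — 1 (White) has 1→6; 3 (Black): all of {4, 6} already in.
A3 = A2; e.g. 0 (Black) can still go to 8. Fixed point.
White's winning region = {1, 2, 3, 4, 6, 9}.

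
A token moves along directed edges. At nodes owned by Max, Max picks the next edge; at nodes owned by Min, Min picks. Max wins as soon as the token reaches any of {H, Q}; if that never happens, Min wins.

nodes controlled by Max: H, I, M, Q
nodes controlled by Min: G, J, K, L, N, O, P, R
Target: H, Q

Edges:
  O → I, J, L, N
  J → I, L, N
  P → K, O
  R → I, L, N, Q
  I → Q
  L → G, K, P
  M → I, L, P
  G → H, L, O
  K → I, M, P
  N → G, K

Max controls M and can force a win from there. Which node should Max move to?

A0 = {H, Q}
A1: add {I} — I (Max) has I→Q.
A2: add {M} — M (Max) has M→I.
A3 = A2; e.g. G (Min) can still go to L. Fixed point.
From M, successor I is in the attractor (rank 1); the other successors L, P are not.

I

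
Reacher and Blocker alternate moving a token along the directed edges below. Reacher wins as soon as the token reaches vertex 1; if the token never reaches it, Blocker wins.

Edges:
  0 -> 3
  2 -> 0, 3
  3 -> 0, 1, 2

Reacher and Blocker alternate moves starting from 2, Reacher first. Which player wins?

Reacher

Track states (vertex, player-to-move).
A0 = {(1,Reacher), (1,Blocker)}
A1: add {(3,Reacher)}.
A2: add {(0,Blocker)}.
A3: add {(2,Reacher)}.
(2,Reacher) ∈ A3 ⇒ Reacher forces the target.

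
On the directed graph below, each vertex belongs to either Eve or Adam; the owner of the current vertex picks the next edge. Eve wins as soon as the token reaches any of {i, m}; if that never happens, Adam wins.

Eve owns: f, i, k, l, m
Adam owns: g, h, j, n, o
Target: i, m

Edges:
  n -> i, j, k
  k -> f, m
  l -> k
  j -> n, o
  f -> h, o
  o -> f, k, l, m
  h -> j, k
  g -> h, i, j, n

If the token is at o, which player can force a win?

A0 = {i, m}
A1: add {k} — k (Eve) has k→m.
A2: add {l} — l (Eve) has l→k.
A3 = A2; e.g. f (Eve) has no edge into A2. Fixed point.
o never enters the attractor, so Adam can avoid the target forever.

Adam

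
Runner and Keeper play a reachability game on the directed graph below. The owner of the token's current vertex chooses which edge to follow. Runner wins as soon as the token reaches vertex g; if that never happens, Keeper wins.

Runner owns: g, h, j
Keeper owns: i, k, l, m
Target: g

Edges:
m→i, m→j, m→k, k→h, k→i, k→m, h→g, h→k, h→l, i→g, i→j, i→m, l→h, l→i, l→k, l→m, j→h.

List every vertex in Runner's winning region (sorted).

A0 = {g}
A1: add {h} — h (Runner) has h→g.
A2: add {j} — j (Runner) has j→h.
A3 = A2; e.g. i (Keeper) can still go to m. Fixed point.
Runner's winning region = {g, h, j}.

g, h, j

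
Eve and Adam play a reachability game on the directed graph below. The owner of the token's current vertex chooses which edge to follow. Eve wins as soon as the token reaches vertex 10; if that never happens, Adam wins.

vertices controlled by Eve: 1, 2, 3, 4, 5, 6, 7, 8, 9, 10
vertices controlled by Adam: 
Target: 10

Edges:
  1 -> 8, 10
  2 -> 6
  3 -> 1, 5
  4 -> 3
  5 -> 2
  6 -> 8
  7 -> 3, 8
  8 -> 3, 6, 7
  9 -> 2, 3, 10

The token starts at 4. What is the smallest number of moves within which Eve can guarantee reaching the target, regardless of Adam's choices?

A0 = {10}
A1: add {1, 9} — 1 (Eve) has 1→10; 9 (Eve) has 9→10.
A2: add {3} — 3 (Eve) has 3→1.
A3: add {4, 7, 8} — 4 (Eve) has 4→3; 7 (Eve) has 7→3; 8 (Eve) has 8→3.
4 enters the attractor at level 3, so Eve can force the target in 3 moves from there.

3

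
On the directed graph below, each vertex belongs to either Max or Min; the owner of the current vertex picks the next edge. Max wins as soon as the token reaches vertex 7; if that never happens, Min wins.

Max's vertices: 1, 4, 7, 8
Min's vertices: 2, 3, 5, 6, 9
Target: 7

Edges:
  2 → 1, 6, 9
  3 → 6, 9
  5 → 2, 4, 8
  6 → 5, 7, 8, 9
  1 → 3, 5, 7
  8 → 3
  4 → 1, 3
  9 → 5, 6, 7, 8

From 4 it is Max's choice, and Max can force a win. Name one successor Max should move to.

A0 = {7}
A1: add {1} — 1 (Max) has 1→7.
A2: add {4} — 4 (Max) has 4→1.
A3 = A2; e.g. 2 (Min) can still go to 6. Fixed point.
From 4, successor 1 is in the attractor (rank 1); the other successor 3 is not.

1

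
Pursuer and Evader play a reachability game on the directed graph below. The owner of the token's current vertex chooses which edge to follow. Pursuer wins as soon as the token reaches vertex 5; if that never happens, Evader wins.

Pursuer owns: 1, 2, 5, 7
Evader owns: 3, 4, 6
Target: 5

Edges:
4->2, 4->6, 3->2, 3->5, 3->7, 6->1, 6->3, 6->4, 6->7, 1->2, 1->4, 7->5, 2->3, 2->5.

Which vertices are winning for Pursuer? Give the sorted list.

A0 = {5}
A1: add {2, 7} — 2 (Pursuer) has 2→5; 7 (Pursuer) has 7→5.
A2: add {1, 3} — 1 (Pursuer) has 1→2; 3 (Evader): all of {2, 5, 7} already in.
A3 = A2; e.g. 4 (Evader) can still go to 6. Fixed point.
Pursuer's winning region = {1, 2, 3, 5, 7}.

1, 2, 3, 5, 7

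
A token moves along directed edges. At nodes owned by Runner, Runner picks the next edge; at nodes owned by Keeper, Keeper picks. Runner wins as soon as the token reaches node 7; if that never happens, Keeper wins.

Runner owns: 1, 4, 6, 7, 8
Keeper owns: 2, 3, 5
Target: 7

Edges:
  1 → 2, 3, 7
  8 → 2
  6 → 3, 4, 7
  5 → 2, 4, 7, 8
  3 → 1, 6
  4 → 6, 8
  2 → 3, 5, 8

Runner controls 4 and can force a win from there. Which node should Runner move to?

6

A0 = {7}
A1: add {1, 6} — 1 (Runner) has 1→7; 6 (Runner) has 6→7.
A2: add {3, 4} — 3 (Keeper): all of {1, 6} already in; 4 (Runner) has 4→6.
A3 = A2; e.g. 2 (Keeper) can still go to 5. Fixed point.
From 4, successor 6 is in the attractor (rank 1); the other successor 8 is not.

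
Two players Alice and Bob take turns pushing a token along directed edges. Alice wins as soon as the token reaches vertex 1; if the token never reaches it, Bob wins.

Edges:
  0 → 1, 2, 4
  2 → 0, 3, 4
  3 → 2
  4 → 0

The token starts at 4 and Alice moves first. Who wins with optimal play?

Bob

Track states (vertex, player-to-move).
A0 = {(1,Alice), (1,Bob)}
A1: add {(0,Alice)}.
A2: add {(4,Bob)}.
A3: add {(2,Alice)}.
A4: add {(3,Bob)}.
A5 = A4; e.g. (0,Bob) stays out. (4,Alice) never enters ⇒ Bob avoids the target.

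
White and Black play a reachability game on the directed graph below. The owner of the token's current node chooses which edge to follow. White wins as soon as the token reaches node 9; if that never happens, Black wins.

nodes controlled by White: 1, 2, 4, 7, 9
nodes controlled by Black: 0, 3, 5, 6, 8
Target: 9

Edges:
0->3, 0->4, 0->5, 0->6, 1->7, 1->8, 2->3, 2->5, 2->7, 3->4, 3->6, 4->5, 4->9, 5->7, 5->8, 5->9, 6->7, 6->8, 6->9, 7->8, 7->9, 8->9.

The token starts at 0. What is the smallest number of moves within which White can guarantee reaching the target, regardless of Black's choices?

4

A0 = {9}
A1: add {4, 7, 8} — 4 (White) has 4→9; 7 (White) has 7→9; 8 (Black): all of {9} already in.
A2: add {1, 2, 5, 6} — 1 (White) has 1→7; 2 (White) has 2→7; 5 (Black): all of {7, 8, 9} already in; 6 (Black): all of {7, 8, 9} already in.
A3: add {3} — 3 (Black): all of {4, 6} already in.
A4: add {0} — 0 (Black): all of {3, 4, 5, 6} already in.
A4 = all vertices. Fixed point.
0 enters the attractor at level 4, so White can force the target in 4 moves from there.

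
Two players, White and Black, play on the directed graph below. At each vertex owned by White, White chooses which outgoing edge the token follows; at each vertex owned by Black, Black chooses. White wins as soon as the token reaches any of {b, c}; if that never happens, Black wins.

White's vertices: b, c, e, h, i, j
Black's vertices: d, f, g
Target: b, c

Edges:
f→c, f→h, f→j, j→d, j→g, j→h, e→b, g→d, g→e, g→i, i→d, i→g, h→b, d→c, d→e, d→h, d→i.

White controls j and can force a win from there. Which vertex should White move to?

h

A0 = {b, c}
A1: add {e, h} — e (White) has e→b; h (White) has h→b.
A2: add {j} — j (White) has j→h.
A3: add {f} — f (Black): all of {c, h, j} already in.
A4 = A3; e.g. d (Black) can still go to i. Fixed point.
From j, successor h is in the attractor (rank 1); the other successors d, g are not.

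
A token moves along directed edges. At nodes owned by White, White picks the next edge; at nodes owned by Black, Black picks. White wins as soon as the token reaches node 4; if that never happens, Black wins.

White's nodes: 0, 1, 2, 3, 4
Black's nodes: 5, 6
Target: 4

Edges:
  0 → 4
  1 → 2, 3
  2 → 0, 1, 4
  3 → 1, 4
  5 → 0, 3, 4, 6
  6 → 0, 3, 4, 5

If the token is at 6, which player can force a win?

Black

A0 = {4}
A1: add {0, 2, 3} — 0 (White) has 0→4; 2 (White) has 2→4; 3 (White) has 3→4.
A2: add {1} — 1 (White) has 1→2.
A3 = A2; e.g. 5 (Black) can still go to 6. Fixed point.
6 never enters the attractor, so Black can avoid the target forever.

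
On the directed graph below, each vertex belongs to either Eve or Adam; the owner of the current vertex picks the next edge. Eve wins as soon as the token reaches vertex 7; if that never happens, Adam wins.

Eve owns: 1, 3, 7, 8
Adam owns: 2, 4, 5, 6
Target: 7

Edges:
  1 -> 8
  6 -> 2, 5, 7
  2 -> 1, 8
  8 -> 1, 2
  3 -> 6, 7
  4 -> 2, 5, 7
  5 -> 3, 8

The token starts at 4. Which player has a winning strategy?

A0 = {7}
A1: add {3} — 3 (Eve) has 3→7.
A2 = A1; e.g. 1 (Eve) has no edge into A1. Fixed point.
4 never enters the attractor, so Adam can avoid the target forever.

Adam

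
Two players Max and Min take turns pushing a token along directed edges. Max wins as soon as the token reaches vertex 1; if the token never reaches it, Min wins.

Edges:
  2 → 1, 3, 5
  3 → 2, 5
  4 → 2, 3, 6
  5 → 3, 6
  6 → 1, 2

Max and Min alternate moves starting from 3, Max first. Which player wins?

Track states (vertex, player-to-move).
A0 = {(1,Max), (1,Min)}
A1: add {(2,Max), (6,Max)}.
A2: add {(6,Min)}.
A3: add {(4,Max), (5,Max)}.
A4: add {(3,Min)}.
A5 = A4; e.g. (2,Min) stays out. (3,Max) never enters ⇒ Min avoids the target.

Min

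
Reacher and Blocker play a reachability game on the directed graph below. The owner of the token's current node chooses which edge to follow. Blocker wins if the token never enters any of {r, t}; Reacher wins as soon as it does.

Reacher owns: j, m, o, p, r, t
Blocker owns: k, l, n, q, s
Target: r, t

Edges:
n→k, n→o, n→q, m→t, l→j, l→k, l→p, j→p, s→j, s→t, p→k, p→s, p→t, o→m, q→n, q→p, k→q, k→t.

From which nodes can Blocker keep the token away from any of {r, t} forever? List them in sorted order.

k, l, n, q

A0 = {r, t}
A1: add {m, p} — m (Reacher) has m→t; p (Reacher) has p→t.
A2: add {j, o} — j (Reacher) has j→p; o (Reacher) has o→m.
A3: add {s} — s (Blocker): all of {j, t} already in.
A4 = A3; e.g. k (Blocker) can still go to q. Fixed point.
Reacher's attractor = {j, m, o, p, r, s, t}; Blocker avoids the target exactly from the complement.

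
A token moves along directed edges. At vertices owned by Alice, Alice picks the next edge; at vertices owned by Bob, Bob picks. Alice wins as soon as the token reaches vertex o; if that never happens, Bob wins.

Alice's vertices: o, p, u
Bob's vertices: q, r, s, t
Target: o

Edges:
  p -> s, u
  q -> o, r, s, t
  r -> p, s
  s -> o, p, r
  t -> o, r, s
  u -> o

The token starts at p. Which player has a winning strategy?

A0 = {o}
A1: add {u} — u (Alice) has u→o.
A2: add {p} — p (Alice) has p→u.
A3 = A2; e.g. q (Bob) can still go to r. Fixed point.
p ∈ A2, so Alice can force the target.

Alice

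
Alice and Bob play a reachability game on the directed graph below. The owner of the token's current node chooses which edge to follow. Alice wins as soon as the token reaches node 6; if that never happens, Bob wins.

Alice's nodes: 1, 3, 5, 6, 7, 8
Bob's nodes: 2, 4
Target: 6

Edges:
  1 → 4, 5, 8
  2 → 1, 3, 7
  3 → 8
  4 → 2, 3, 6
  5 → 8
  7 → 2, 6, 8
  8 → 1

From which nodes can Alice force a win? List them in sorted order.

A0 = {6}
A1: add {7} — 7 (Alice) has 7→6.
A2 = A1; e.g. 1 (Alice) has no edge into A1. Fixed point.
Alice's winning region = {6, 7}.

6, 7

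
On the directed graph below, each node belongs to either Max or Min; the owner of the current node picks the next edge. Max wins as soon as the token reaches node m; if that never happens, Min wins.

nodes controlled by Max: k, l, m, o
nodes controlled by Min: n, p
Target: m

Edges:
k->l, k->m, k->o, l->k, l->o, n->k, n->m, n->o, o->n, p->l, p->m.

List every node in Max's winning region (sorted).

A0 = {m}
A1: add {k} — k (Max) has k→m.
A2: add {l} — l (Max) has l→k.
A3: add {p} — p (Min): all of {l, m} already in.
A4 = A3; e.g. n (Min) can still go to o. Fixed point.
Max's winning region = {k, l, m, p}.

k, l, m, p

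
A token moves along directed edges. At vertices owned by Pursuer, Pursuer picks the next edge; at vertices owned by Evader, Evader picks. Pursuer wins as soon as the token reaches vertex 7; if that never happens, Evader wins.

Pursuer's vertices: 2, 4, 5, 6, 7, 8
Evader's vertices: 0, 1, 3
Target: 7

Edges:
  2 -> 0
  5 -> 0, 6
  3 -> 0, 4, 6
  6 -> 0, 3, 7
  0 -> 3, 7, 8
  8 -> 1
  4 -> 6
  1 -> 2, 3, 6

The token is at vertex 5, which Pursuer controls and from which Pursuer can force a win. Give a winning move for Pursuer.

6

A0 = {7}
A1: add {6} — 6 (Pursuer) has 6→7.
A2: add {4, 5} — 4 (Pursuer) has 4→6; 5 (Pursuer) has 5→6.
A3 = A2; e.g. 0 (Evader) can still go to 3. Fixed point.
From 5, successor 6 is in the attractor (rank 1); the other successor 0 is not.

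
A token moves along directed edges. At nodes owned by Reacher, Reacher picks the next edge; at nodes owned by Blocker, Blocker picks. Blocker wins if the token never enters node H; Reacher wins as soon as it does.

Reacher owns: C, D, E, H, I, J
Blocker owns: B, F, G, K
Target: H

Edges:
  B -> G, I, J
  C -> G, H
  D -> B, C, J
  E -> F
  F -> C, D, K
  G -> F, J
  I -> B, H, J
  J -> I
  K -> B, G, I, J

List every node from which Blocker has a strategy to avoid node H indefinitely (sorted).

B, E, F, G, K

A0 = {H}
A1: add {C, I} — C (Reacher) has C→H; I (Reacher) has I→H.
A2: add {D, J} — D (Reacher) has D→C; J (Reacher) has J→I.
A3 = A2; e.g. B (Blocker) can still go to G. Fixed point.
Reacher's attractor = {C, D, H, I, J}; Blocker avoids the target exactly from the complement.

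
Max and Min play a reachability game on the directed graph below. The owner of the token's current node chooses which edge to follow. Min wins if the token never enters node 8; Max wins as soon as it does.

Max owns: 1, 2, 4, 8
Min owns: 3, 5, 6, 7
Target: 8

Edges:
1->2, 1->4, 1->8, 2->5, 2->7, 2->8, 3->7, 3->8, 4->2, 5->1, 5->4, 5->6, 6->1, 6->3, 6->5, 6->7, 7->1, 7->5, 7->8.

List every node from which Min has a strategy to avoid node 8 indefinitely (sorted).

3, 5, 6, 7

A0 = {8}
A1: add {1, 2} — 1 (Max) has 1→8; 2 (Max) has 2→8.
A2: add {4} — 4 (Max) has 4→2.
A3 = A2; e.g. 3 (Min) can still go to 7. Fixed point.
Max's attractor = {1, 2, 4, 8}; Min avoids the target exactly from the complement.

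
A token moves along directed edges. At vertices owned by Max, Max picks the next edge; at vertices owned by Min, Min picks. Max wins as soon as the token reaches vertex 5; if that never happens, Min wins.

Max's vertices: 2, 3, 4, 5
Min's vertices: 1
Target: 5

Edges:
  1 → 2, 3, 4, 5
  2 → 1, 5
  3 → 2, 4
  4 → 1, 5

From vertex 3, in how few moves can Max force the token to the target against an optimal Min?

A0 = {5}
A1: add {2, 4} — 2 (Max) has 2→5; 4 (Max) has 4→5.
A2: add {3} — 3 (Max) has 3→2.
3 enters the attractor at level 2, so Max can force the target in 2 moves from there.

2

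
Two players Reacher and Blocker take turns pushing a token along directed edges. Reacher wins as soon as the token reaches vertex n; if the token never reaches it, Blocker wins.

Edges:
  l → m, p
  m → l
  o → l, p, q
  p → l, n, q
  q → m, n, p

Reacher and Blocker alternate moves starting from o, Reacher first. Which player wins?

Track states (vertex, player-to-move).
A0 = {(n,Reacher), (n,Blocker)}
A1: add {(p,Reacher), (q,Reacher)}.
A2 = A1; e.g. (l,Reacher) stays out. (o,Reacher) never enters ⇒ Blocker avoids the target.

Blocker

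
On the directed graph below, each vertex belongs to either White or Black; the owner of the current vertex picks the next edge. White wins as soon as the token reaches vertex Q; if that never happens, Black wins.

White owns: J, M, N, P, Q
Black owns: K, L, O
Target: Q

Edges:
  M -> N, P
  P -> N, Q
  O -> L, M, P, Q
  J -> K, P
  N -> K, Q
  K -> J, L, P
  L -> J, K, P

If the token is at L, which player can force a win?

Black

A0 = {Q}
A1: add {N, P} — N (White) has N→Q; P (White) has P→Q.
A2: add {J, M} — J (White) has J→P; M (White) has M→N.
A3 = A2; e.g. K (Black) can still go to L. Fixed point.
L never enters the attractor, so Black can avoid the target forever.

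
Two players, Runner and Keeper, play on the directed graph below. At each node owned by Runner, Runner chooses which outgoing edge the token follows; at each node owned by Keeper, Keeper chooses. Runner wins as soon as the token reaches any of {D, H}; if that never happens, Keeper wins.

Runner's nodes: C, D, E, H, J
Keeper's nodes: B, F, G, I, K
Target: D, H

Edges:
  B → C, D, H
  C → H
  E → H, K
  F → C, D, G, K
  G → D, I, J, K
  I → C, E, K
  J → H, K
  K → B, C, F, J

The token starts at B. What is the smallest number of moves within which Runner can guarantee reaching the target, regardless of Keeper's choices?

A0 = {D, H}
A1: add {C, E, J} — C (Runner) has C→H; E (Runner) has E→H; J (Runner) has J→H.
A2: add {B} — B (Keeper): all of {C, D, H} already in.
A3 = A2; e.g. F (Keeper) can still go to G. Fixed point.
B enters the attractor at level 2, so Runner can force the target in 2 moves from there.

2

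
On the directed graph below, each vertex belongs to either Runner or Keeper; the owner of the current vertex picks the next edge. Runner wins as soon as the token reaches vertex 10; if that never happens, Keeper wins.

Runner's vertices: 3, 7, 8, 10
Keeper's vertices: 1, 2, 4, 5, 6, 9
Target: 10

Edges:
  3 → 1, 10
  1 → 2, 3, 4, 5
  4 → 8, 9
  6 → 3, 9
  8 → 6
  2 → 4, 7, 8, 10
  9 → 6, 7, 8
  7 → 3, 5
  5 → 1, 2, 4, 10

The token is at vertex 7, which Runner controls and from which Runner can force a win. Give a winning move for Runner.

A0 = {10}
A1: add {3} — 3 (Runner) has 3→10.
A2: add {7} — 7 (Runner) has 7→3.
A3 = A2; e.g. 1 (Keeper) can still go to 2. Fixed point.
From 7, successor 3 is in the attractor (rank 1); the other successor 5 is not.

3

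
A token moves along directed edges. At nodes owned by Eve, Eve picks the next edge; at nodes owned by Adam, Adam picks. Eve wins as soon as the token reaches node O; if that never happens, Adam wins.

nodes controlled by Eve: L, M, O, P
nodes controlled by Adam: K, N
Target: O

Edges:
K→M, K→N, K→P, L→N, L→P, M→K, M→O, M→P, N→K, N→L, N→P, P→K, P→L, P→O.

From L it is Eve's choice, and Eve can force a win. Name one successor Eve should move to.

P

A0 = {O}
A1: add {M, P} — M (Eve) has M→O; P (Eve) has P→O.
A2: add {L} — L (Eve) has L→P.
A3 = A2; e.g. K (Adam) can still go to N. Fixed point.
From L, successor P is in the attractor (rank 1); the other successor N is not.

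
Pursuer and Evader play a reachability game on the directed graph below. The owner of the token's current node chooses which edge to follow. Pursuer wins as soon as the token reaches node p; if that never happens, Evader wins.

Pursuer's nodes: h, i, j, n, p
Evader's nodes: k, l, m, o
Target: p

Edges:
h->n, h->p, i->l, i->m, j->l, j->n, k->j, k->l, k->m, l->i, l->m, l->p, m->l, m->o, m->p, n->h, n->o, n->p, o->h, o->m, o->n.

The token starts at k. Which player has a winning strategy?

A0 = {p}
A1: add {h, n} — h (Pursuer) has h→p; n (Pursuer) has n→p.
A2: add {j} — j (Pursuer) has j→n.
A3 = A2; e.g. i (Pursuer) has no edge into A2. Fixed point.
k never enters the attractor, so Evader can avoid the target forever.

Evader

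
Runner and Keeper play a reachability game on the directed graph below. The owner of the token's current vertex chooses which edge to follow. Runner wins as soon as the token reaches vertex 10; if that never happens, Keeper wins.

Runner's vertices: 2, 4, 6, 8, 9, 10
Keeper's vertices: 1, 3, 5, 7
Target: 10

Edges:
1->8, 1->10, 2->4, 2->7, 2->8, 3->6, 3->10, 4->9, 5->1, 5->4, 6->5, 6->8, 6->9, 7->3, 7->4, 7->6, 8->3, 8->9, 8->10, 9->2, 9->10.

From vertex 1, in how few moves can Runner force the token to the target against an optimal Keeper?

A0 = {10}
A1: add {8, 9} — 8 (Runner) has 8→10; 9 (Runner) has 9→10.
A2: add {1, 2, 4, 6} — 1 (Keeper): all of {8, 10} already in; 2 (Runner) has 2→8; 4 (Runner) has 4→9; 6 (Runner) has 6→8.
1 enters the attractor at level 2, so Runner can force the target in 2 moves from there.

2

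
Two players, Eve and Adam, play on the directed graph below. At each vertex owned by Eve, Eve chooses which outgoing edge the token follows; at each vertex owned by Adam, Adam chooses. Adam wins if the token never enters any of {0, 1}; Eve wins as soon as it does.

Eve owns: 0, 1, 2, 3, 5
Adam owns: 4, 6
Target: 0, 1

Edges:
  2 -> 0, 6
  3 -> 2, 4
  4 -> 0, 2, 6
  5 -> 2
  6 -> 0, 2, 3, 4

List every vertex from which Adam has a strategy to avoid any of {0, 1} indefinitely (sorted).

A0 = {0, 1}
A1: add {2} — 2 (Eve) has 2→0.
A2: add {3, 5} — 3 (Eve) has 3→2; 5 (Eve) has 5→2.
A3 = A2; e.g. 4 (Adam) can still go to 6. Fixed point.
Eve's attractor = {0, 1, 2, 3, 5}; Adam avoids the target exactly from the complement.

4, 6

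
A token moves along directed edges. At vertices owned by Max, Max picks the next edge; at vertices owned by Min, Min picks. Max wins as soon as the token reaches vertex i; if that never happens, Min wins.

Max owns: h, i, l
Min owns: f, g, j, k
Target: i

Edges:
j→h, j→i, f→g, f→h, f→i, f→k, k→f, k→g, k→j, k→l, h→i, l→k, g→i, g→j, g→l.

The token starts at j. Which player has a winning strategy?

A0 = {i}
A1: add {h} — h (Max) has h→i.
A2: add {j} — j (Min): all of {h, i} already in.
A3 = A2; e.g. f (Min) can still go to g. Fixed point.
j ∈ A2, so Max can force the target.

Max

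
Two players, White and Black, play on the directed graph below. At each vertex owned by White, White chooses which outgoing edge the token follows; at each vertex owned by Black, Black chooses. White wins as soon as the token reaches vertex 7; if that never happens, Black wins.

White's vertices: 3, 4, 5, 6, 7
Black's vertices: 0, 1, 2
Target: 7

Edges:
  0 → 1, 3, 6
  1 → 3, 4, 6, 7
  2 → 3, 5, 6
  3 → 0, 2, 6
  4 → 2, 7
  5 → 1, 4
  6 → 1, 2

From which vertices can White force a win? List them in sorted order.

4, 5, 7

A0 = {7}
A1: add {4} — 4 (White) has 4→7.
A2: add {5} — 5 (White) has 5→4.
A3 = A2; e.g. 0 (Black) can still go to 1. Fixed point.
White's winning region = {4, 5, 7}.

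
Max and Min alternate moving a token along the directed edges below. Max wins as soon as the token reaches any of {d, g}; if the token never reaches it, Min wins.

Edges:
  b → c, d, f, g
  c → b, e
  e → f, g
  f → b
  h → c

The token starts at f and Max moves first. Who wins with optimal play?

Track states (vertex, player-to-move).
A0 = {(d,Max), (d,Min), (g,Max), (g,Min)}
A1: add {(b,Max), (e,Max)}.
A2: add {(c,Min), (f,Min)}.
A3: add {(h,Max)}.
A4 = A3; e.g. (b,Min) stays out. (f,Max) never enters ⇒ Min avoids the target.

Min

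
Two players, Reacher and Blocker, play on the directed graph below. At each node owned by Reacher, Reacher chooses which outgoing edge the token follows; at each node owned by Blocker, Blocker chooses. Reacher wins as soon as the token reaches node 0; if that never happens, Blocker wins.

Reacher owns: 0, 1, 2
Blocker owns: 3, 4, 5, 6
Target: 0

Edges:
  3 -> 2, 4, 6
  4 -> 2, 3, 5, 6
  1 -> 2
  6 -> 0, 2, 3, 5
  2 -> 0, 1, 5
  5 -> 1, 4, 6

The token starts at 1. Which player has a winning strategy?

Reacher

A0 = {0}
A1: add {2} — 2 (Reacher) has 2→0.
A2: add {1} — 1 (Reacher) has 1→2.
A3 = A2; e.g. 3 (Blocker) can still go to 4. Fixed point.
1 ∈ A2, so Reacher can force the target.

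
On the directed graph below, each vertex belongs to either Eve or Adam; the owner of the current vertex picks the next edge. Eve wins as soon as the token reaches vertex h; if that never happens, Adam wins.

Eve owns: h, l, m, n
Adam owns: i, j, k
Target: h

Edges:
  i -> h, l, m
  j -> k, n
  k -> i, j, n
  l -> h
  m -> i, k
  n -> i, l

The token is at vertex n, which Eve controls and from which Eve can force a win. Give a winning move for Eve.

A0 = {h}
A1: add {l} — l (Eve) has l→h.
A2: add {n} — n (Eve) has n→l.
A3 = A2; e.g. i (Adam) can still go to m. Fixed point.
From n, successor l is in the attractor (rank 1); the other successor i is not.

l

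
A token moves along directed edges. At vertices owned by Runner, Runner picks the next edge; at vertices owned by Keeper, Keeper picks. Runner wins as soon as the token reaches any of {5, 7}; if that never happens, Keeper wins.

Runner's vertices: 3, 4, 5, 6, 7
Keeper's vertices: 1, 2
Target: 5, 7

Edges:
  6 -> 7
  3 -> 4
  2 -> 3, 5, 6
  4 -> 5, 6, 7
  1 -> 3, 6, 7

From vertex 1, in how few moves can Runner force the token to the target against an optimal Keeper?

3

A0 = {5, 7}
A1: add {4, 6} — 4 (Runner) has 4→5; 6 (Runner) has 6→7.
A2: add {3} — 3 (Runner) has 3→4.
A3: add {1, 2} — 1 (Keeper): all of {3, 6, 7} already in; 2 (Keeper): all of {3, 5, 6} already in.
A3 = all vertices. Fixed point.
1 enters the attractor at level 3, so Runner can force the target in 3 moves from there.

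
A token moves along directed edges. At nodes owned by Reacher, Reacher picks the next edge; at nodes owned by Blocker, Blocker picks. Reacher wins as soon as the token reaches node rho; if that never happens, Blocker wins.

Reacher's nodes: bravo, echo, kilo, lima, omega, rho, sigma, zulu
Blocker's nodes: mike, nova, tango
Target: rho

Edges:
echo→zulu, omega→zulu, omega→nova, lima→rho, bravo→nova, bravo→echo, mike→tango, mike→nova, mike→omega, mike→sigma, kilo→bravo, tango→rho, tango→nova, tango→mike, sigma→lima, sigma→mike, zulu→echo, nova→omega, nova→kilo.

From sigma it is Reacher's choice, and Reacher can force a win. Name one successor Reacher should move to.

A0 = {rho}
A1: add {lima} — lima (Reacher) has lima→rho.
A2: add {sigma} — sigma (Reacher) has sigma→lima.
A3 = A2; e.g. zulu (Reacher) has no edge into A2. Fixed point.
From sigma, successor lima is in the attractor (rank 1); the other successor mike is not.

lima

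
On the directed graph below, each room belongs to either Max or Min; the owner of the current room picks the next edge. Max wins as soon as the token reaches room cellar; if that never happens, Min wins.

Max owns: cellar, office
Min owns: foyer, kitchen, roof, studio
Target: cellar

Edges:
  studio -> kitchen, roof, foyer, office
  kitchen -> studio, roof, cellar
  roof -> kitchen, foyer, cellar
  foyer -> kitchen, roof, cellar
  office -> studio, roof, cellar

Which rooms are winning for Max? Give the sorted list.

A0 = {cellar}
A1: add {office} — office (Max) has office→cellar.
A2 = A1; e.g. studio (Min) can still go to kitchen. Fixed point.
Max's winning region = {cellar, office}.

cellar, office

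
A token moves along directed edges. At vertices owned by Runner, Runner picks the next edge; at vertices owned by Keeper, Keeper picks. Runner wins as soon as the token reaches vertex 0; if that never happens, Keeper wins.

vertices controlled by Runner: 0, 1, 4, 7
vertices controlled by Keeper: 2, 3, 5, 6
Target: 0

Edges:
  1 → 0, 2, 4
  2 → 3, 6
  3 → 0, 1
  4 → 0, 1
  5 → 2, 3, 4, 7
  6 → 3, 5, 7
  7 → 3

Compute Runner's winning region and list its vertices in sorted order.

0, 1, 3, 4, 7

A0 = {0}
A1: add {1, 4} — 1 (Runner) has 1→0; 4 (Runner) has 4→0.
A2: add {3} — 3 (Keeper): all of {0, 1} already in.
A3: add {7} — 7 (Runner) has 7→3.
A4 = A3; e.g. 2 (Keeper) can still go to 6. Fixed point.
Runner's winning region = {0, 1, 3, 4, 7}.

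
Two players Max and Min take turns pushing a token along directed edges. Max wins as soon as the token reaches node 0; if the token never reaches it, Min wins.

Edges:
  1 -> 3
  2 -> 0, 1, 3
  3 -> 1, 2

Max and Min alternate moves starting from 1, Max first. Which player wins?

Track states (vertex, player-to-move).
A0 = {(0,Max), (0,Min)}
A1: add {(2,Max)}.
A2 = A1; e.g. (1,Max) stays out. (1,Max) never enters ⇒ Min avoids the target.

Min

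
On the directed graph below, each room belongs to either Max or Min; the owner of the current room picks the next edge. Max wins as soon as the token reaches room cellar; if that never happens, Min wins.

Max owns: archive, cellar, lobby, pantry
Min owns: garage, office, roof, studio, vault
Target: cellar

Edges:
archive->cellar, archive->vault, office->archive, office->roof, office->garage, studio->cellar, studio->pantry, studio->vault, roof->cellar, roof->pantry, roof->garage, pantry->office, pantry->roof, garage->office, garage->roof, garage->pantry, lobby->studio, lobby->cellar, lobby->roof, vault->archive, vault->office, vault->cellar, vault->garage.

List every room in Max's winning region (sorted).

A0 = {cellar}
A1: add {archive, lobby} — archive (Max) has archive→cellar; lobby (Max) has lobby→cellar.
A2 = A1; e.g. office (Min) can still go to roof. Fixed point.
Max's winning region = {archive, cellar, lobby}.

archive, cellar, lobby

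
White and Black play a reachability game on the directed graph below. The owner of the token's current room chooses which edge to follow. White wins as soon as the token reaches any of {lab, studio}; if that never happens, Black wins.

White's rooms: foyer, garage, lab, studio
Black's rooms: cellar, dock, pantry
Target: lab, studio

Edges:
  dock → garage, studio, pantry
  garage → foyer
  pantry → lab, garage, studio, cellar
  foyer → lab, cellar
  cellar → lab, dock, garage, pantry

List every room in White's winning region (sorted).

A0 = {lab, studio}
A1: add {foyer} — foyer (White) has foyer→lab.
A2: add {garage} — garage (White) has garage→foyer.
A3 = A2; e.g. dock (Black) can still go to pantry. Fixed point.
White's winning region = {foyer, garage, lab, studio}.

foyer, garage, lab, studio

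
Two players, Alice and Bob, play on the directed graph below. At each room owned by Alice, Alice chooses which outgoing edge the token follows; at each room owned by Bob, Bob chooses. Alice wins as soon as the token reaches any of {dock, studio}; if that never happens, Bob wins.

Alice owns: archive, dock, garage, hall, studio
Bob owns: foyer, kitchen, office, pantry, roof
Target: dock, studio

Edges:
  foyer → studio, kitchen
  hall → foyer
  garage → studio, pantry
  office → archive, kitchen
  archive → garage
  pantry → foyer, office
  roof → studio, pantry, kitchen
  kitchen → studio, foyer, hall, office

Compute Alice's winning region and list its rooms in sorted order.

archive, dock, garage, studio

A0 = {dock, studio}
A1: add {garage} — garage (Alice) has garage→studio.
A2: add {archive} — archive (Alice) has archive→garage.
A3 = A2; e.g. foyer (Bob) can still go to kitchen. Fixed point.
Alice's winning region = {archive, dock, garage, studio}.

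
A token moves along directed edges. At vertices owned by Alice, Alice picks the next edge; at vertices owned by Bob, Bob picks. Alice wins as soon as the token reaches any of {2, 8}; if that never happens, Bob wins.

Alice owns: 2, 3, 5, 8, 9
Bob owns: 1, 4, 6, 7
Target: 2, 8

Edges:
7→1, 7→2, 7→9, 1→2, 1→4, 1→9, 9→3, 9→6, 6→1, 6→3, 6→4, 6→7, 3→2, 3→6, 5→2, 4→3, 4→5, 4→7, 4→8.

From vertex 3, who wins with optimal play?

Alice

A0 = {2, 8}
A1: add {3, 5} — 3 (Alice) has 3→2; 5 (Alice) has 5→2.
3 ∈ A1, so Alice can force the target.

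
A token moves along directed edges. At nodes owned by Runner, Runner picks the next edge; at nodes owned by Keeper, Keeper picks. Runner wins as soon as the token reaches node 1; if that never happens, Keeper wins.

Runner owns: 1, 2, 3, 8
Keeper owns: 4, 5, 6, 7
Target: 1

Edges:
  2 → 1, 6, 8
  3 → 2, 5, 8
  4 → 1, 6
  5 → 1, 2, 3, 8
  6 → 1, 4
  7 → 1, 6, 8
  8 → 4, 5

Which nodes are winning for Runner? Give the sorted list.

1, 2, 3

A0 = {1}
A1: add {2} — 2 (Runner) has 2→1.
A2: add {3} — 3 (Runner) has 3→2.
A3 = A2; e.g. 4 (Keeper) can still go to 6. Fixed point.
Runner's winning region = {1, 2, 3}.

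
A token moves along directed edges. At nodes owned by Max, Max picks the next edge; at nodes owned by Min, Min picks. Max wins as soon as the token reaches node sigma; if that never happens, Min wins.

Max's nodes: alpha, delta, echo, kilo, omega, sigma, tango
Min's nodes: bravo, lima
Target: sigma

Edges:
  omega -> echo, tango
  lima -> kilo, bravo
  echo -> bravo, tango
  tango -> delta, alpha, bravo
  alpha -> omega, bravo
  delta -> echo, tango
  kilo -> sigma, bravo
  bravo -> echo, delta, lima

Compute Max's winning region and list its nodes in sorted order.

A0 = {sigma}
A1: add {kilo} — kilo (Max) has kilo→sigma.
A2 = A1; e.g. echo (Max) has no edge into A1. Fixed point.
Max's winning region = {kilo, sigma}.

kilo, sigma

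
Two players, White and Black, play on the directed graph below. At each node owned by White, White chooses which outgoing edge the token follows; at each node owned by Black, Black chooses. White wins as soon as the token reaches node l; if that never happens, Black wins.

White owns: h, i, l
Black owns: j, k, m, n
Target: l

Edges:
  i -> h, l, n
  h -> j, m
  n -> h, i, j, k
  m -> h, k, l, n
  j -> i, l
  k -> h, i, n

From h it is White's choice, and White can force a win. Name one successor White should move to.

A0 = {l}
A1: add {i} — i (White) has i→l.
A2: add {j} — j (Black): all of {i, l} already in.
A3: add {h} — h (White) has h→j.
A4 = A3; e.g. k (Black) can still go to n. Fixed point.
From h, successor j is in the attractor (rank 2); the other successor m is not.

j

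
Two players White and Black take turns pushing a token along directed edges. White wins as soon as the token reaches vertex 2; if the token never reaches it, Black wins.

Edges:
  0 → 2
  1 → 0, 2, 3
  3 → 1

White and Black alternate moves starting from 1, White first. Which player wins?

Track states (vertex, player-to-move).
A0 = {(2,White), (2,Black)}
A1: add {(0,White), (0,Black), (1,White)}.
(1,White) ∈ A1 ⇒ White forces the target.

White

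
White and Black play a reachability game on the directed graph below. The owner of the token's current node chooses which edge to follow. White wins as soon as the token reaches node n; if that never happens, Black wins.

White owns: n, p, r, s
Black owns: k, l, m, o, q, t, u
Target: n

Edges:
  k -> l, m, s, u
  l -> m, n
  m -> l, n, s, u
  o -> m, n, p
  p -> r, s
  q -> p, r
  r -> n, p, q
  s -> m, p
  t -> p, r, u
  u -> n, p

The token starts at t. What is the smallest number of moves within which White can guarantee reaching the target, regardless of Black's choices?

A0 = {n}
A1: add {r} — r (White) has r→n.
A2: add {p} — p (White) has p→r.
A3: add {q, s, u} — q (Black): all of {p, r} already in; s (White) has s→p; u (Black): all of {n, p} already in.
A4: add {t} — t (Black): all of {p, r, u} already in.
A5 = A4; e.g. k (Black) can still go to l. Fixed point.
t enters the attractor at level 4, so White can force the target in 4 moves from there.

4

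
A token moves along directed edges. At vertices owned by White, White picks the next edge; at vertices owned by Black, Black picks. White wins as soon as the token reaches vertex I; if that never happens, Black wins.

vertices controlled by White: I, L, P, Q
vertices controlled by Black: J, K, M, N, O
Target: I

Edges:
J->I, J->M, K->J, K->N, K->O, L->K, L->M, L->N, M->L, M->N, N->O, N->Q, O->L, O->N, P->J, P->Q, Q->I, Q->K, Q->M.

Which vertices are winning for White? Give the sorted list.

A0 = {I}
A1: add {Q} — Q (White) has Q→I.
A2: add {P} — P (White) has P→Q.
A3 = A2; e.g. J (Black) can still go to M. Fixed point.
White's winning region = {I, P, Q}.

I, P, Q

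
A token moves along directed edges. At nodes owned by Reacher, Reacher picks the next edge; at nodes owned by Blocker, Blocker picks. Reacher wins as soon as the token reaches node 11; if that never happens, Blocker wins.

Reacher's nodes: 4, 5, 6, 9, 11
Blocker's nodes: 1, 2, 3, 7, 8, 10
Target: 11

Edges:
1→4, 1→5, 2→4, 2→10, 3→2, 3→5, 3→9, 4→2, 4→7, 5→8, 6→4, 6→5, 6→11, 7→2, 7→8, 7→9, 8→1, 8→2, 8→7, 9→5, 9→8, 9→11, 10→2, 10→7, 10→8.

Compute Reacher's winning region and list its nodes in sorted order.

6, 9, 11

A0 = {11}
A1: add {6, 9} — 6 (Reacher) has 6→11; 9 (Reacher) has 9→11.
A2 = A1; e.g. 1 (Blocker) can still go to 4. Fixed point.
Reacher's winning region = {6, 9, 11}.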